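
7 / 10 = 0.70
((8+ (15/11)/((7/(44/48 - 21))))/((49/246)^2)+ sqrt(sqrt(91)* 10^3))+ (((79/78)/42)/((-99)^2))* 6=10* sqrt(10)* 91^(1/4)+ 1323757159357/12848581746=200.70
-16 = -16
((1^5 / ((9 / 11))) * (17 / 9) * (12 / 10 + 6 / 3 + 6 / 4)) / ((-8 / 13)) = -114257 / 6480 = -17.63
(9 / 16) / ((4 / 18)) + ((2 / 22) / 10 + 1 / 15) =2753 / 1056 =2.61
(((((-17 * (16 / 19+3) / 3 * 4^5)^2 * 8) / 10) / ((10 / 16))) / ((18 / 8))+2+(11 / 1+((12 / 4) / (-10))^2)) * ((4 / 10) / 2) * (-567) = -5787773105102387 / 180500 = -32065224959.02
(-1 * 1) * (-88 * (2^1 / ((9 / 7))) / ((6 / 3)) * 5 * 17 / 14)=3740 / 9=415.56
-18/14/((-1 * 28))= 9/196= 0.05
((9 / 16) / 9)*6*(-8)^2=24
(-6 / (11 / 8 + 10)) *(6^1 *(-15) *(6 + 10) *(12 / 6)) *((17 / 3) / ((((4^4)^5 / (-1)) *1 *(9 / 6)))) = -255 / 48855252992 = -0.00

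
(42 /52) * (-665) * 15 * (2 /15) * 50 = -698250 /13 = -53711.54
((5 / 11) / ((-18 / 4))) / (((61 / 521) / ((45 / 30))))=-1.29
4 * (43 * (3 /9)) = 172 /3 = 57.33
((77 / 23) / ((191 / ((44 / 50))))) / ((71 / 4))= 6776 / 7797575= 0.00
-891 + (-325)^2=104734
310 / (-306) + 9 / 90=-1397 / 1530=-0.91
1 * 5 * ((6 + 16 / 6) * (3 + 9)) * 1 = 520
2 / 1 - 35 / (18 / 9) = -15.50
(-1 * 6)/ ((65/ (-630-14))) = 3864/ 65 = 59.45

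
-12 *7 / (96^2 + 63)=-28 / 3093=-0.01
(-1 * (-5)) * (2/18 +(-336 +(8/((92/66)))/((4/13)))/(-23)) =69.54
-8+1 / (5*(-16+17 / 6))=-3166 / 395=-8.02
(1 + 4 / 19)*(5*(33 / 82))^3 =9.86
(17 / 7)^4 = 83521 / 2401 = 34.79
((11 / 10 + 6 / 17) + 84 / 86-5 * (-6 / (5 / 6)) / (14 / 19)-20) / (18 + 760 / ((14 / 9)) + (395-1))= 1600947 / 46082240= 0.03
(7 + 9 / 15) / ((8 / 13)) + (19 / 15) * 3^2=95 / 4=23.75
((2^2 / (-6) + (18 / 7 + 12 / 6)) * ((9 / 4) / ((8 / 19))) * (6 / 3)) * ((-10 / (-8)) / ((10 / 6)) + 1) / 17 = 2337 / 544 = 4.30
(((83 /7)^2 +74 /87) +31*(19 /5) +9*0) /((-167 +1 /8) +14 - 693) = -0.31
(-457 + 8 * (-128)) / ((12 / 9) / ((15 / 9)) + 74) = -7405 / 374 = -19.80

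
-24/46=-12/23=-0.52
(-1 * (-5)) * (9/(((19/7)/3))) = 945/19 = 49.74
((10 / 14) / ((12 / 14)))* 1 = 5 / 6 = 0.83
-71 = -71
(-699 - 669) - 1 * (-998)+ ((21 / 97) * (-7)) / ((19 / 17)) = -684409 / 1843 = -371.36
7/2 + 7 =21/2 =10.50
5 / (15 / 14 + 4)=70 / 71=0.99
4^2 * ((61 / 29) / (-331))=-976 / 9599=-0.10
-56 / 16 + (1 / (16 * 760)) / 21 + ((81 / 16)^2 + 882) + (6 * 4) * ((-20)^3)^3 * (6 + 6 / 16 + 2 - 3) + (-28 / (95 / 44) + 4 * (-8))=-6746406911912241911 / 102144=-66047999999140.84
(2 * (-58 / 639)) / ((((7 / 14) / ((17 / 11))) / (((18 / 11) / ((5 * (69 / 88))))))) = -63104 / 269445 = -0.23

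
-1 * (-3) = 3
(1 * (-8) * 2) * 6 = -96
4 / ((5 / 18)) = 72 / 5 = 14.40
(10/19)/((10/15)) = 15/19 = 0.79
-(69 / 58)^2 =-4761 / 3364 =-1.42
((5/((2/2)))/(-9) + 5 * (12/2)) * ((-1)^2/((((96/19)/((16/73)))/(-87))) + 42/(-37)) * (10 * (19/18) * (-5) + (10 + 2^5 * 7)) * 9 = -11461909585/48618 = -235754.44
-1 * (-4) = 4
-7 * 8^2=-448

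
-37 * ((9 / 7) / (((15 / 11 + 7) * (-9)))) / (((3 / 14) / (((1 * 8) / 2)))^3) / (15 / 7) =17868928 / 9315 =1918.30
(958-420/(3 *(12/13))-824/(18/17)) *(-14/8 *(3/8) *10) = -8855/48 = -184.48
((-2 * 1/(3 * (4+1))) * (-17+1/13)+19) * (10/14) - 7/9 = 11798/819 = 14.41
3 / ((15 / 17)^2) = 289 / 75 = 3.85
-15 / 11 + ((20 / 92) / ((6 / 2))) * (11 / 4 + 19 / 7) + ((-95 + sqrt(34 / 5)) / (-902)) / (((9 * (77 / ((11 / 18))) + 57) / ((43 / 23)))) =-334679315 / 345918804 - 43 * sqrt(170) / 123542430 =-0.97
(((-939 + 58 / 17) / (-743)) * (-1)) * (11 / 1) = -174955 / 12631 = -13.85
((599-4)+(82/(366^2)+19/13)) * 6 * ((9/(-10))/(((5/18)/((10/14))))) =-8282.30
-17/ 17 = -1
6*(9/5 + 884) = 26574/5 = 5314.80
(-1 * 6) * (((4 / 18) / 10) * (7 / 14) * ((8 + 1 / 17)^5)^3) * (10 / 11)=-224821842660777948565191556943986 / 94459960699823921169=-2380075547302.20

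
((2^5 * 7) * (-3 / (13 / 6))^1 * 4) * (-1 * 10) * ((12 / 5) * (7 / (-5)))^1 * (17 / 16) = -2878848 / 65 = -44289.97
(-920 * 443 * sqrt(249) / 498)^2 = 41526288400 / 249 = 166772242.57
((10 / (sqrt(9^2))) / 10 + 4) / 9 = 37 / 81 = 0.46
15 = 15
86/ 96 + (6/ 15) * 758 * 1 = 72983/ 240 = 304.10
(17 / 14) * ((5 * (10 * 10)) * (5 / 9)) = 21250 / 63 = 337.30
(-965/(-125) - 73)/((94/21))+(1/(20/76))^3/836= -3752953/258500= -14.52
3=3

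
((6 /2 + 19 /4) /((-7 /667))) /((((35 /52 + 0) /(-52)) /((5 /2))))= 6988826 /49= 142629.10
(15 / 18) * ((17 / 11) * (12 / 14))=1.10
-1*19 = -19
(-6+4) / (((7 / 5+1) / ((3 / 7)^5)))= -405 / 33614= -0.01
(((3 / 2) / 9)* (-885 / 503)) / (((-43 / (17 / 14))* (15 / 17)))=17051 / 1816836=0.01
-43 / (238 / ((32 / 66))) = -344 / 3927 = -0.09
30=30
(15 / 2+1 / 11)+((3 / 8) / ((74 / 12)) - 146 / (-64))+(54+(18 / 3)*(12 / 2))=1301527 / 13024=99.93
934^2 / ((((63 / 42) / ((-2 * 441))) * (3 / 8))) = -1367854208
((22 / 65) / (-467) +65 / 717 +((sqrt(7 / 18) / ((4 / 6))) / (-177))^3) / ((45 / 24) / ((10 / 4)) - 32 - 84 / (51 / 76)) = -133096468 / 231509358795 +119 * sqrt(14) / 471877147368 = -0.00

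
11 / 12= 0.92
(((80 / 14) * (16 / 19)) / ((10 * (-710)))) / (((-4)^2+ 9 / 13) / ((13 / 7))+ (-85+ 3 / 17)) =91936 / 10286968125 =0.00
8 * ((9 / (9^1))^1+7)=64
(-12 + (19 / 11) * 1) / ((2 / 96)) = -5424 / 11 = -493.09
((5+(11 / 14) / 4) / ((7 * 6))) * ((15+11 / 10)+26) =40837 / 7840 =5.21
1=1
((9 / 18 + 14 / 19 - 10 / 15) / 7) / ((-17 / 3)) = -0.01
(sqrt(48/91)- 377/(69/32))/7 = -12064/483 +4 * sqrt(273)/637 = -24.87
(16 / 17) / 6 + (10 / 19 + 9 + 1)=10352 / 969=10.68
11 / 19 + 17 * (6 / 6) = 334 / 19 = 17.58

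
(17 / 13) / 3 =17 / 39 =0.44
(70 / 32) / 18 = 0.12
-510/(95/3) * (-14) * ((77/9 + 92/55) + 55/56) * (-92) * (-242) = 5346194612/95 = 56275732.76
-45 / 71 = -0.63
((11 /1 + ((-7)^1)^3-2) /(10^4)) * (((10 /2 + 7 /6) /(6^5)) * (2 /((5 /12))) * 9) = -6179 /5400000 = -0.00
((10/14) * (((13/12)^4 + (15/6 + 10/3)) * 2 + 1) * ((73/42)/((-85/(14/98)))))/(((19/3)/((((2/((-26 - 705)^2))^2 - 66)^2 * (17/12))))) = -1036354510324140776770715039392057/33054681402365949784200211934976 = -31.35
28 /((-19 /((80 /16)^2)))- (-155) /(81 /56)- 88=-27212 /1539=-17.68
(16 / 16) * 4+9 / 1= 13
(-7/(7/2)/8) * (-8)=2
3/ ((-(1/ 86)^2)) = -22188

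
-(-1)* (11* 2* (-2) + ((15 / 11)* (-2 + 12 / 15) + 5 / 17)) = -8479 / 187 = -45.34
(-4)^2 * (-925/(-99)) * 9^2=133200/11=12109.09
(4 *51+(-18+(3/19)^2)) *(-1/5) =-13431/361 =-37.20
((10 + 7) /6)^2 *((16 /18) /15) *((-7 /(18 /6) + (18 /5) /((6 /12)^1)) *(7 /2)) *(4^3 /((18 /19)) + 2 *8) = 111054608 /164025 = 677.06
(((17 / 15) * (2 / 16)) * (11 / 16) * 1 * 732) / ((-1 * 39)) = -11407 / 6240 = -1.83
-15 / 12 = -5 / 4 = -1.25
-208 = -208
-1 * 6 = -6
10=10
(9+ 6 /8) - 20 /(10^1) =31 /4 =7.75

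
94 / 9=10.44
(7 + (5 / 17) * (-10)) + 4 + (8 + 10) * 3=1055 / 17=62.06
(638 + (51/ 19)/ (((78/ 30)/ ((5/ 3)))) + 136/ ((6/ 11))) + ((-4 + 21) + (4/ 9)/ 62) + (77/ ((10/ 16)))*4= 1398.86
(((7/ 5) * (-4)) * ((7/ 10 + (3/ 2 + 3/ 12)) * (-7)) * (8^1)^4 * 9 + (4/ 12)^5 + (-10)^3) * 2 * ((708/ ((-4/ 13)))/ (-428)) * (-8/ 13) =-5074464395372/ 216675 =-23419704.14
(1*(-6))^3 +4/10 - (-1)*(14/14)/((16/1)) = -215.54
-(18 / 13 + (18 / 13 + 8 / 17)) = -716 / 221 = -3.24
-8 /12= -2 /3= -0.67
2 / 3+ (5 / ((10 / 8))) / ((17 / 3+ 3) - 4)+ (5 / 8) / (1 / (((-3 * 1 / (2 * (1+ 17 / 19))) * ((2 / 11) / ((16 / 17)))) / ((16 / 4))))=709591 / 473088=1.50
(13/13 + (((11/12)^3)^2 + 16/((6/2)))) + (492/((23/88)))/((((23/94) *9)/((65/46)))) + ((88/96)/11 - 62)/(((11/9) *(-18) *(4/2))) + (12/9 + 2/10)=2433323806309673/1998175703040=1217.77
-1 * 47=-47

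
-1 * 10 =-10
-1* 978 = -978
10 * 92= 920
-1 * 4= -4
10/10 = 1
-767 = -767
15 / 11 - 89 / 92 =401 / 1012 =0.40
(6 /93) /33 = 2 /1023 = 0.00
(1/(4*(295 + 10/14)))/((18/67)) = 469/149040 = 0.00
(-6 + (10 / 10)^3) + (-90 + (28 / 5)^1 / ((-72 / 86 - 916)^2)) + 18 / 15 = -26033715399 / 277544960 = -93.80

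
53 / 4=13.25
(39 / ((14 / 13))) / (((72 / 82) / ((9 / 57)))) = 6.51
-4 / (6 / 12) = -8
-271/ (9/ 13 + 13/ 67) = -236041/ 772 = -305.75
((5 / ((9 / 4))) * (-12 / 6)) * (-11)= 440 / 9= 48.89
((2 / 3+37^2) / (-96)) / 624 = -4109 / 179712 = -0.02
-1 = -1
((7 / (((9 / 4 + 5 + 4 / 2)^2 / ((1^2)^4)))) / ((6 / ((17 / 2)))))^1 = 476 / 4107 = 0.12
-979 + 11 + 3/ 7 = -6773/ 7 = -967.57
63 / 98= 9 / 14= 0.64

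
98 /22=49 /11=4.45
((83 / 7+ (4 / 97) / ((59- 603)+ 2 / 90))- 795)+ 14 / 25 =-46455355468 / 59361575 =-782.58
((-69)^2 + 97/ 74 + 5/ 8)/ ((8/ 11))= 15508119/ 2368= 6549.04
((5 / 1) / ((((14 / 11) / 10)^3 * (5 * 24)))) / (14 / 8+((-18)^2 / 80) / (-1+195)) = 80691875 / 7070259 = 11.41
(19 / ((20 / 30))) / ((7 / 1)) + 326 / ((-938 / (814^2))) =-216002477 / 938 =-230279.83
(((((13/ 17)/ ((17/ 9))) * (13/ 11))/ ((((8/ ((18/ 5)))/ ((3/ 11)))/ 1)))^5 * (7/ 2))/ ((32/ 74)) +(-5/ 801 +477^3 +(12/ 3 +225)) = 465483821965530304735494620314273543268113/ 4288925851746963647920645017600000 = 108531561.99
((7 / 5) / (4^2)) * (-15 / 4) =-0.33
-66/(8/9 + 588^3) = -27/83167148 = -0.00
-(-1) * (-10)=-10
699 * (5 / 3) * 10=11650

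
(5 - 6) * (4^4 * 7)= -1792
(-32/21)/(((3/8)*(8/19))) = -608/63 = -9.65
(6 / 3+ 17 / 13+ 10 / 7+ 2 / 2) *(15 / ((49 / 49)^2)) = 7830 / 91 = 86.04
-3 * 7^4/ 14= -1029/ 2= -514.50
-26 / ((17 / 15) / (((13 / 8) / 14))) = -2535 / 952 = -2.66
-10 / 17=-0.59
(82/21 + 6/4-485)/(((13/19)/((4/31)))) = -765434/8463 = -90.44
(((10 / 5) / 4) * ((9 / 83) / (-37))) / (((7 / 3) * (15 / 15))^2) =-81 / 300958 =-0.00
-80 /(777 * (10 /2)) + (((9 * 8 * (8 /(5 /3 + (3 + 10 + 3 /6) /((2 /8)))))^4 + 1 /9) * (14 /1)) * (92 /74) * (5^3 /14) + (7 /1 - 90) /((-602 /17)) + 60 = 277780145206715133595 /155921717285586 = 1781535.95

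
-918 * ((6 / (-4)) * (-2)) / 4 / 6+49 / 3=-1181 / 12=-98.42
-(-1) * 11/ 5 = 11/ 5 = 2.20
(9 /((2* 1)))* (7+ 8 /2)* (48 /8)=297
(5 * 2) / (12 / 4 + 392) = 2 / 79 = 0.03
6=6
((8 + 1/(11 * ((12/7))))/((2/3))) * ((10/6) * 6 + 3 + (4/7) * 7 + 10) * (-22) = -28701/4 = -7175.25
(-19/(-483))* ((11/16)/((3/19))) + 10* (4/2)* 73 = 33852611/23184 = 1460.17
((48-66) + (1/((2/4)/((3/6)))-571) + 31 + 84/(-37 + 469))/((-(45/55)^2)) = 2425445/2916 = 831.77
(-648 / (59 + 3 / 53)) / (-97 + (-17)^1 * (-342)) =-17172 / 8947105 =-0.00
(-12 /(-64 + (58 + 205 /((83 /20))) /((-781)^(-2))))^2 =248004 /7390750732423177441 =0.00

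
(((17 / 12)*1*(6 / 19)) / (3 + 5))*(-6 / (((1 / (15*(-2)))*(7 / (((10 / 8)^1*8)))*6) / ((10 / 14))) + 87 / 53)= 1423971 / 789488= 1.80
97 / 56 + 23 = 1385 / 56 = 24.73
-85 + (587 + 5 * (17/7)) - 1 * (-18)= 3725/7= 532.14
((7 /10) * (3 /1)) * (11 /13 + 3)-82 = -961 /13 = -73.92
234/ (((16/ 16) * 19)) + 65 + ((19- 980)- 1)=-16809/ 19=-884.68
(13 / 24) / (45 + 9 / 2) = 13 / 1188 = 0.01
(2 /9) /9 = 2 /81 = 0.02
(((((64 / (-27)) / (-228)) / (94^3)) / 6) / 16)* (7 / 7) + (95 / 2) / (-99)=-40478511229 / 84365739216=-0.48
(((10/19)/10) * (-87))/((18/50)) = -725/57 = -12.72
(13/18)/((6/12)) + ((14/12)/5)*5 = 47/18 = 2.61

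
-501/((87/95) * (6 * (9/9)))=-15865/174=-91.18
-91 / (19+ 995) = -7 / 78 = -0.09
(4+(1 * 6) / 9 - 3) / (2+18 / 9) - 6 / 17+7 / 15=541 / 1020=0.53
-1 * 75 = -75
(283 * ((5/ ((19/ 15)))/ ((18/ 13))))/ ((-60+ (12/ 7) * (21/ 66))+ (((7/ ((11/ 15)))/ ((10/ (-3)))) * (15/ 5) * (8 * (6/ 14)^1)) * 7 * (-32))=0.12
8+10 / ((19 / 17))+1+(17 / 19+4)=434 / 19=22.84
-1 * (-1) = 1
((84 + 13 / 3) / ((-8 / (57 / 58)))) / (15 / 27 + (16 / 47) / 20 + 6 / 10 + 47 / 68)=-36206685 / 6218644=-5.82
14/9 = 1.56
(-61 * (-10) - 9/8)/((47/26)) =63323/188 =336.82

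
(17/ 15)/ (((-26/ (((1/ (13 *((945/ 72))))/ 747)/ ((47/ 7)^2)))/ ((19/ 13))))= -9044/ 815697051975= -0.00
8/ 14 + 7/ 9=85/ 63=1.35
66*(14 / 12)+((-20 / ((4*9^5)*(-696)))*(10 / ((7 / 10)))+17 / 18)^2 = 100728511313060878 / 1293182085427281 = 77.89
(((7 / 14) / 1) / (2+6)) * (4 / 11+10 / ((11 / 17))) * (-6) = -261 / 44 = -5.93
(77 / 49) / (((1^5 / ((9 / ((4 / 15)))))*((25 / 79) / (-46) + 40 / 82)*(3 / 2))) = 2458401 / 33439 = 73.52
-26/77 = -0.34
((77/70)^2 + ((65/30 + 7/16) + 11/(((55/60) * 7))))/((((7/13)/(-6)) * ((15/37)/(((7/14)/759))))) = -22337159/223146000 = -0.10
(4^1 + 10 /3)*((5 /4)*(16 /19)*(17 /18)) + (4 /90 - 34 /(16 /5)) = -67513 /20520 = -3.29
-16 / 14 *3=-24 / 7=-3.43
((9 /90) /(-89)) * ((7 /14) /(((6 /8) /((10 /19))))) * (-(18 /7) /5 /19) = 12 /1124515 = 0.00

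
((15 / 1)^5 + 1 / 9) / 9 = 6834376 / 81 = 84375.01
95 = 95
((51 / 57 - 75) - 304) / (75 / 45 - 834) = 21552 / 47443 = 0.45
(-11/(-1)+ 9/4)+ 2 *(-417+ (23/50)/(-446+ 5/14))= -512067213/623900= -820.75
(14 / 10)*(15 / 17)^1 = 1.24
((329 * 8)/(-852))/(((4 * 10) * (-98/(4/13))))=47/193830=0.00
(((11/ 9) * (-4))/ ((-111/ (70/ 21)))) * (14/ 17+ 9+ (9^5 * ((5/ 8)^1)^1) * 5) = 1380343855/ 50949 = 27092.66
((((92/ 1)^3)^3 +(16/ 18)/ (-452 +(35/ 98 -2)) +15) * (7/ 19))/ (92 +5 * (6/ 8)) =39772189378668222253652/ 21891897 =1816753905733624.74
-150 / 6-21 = -46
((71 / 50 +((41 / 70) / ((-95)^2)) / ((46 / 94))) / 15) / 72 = 3439147 / 2615445000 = 0.00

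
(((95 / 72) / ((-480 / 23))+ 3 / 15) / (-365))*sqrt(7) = -0.00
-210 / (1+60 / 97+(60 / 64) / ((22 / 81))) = -41.42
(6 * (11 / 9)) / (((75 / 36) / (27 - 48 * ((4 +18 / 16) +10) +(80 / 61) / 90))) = -33769384 / 13725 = -2460.43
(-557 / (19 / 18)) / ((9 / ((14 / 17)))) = -15596 / 323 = -48.28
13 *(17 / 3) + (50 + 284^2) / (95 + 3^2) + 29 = 137075 / 156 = 878.69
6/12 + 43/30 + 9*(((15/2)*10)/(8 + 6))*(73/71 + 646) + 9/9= 465176111/14910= 31198.93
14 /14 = 1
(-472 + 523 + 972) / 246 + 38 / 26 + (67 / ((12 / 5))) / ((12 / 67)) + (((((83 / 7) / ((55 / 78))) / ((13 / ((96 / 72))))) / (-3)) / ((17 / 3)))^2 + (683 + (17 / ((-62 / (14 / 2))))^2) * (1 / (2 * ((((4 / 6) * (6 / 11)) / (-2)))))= -2728130553472847869 / 1579801038215400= -1726.88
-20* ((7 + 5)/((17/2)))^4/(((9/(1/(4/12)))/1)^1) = -2211840/83521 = -26.48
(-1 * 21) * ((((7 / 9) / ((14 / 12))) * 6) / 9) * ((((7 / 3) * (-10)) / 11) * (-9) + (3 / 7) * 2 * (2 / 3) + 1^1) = -6364 / 33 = -192.85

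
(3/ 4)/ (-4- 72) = -0.01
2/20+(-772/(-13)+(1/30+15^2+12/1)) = 57821/195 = 296.52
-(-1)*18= 18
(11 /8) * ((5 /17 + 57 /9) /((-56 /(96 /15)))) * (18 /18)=-1859 /1785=-1.04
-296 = -296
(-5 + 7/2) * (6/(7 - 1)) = -3/2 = -1.50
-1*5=-5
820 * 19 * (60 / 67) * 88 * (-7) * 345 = -198663696000 / 67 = -2965129791.04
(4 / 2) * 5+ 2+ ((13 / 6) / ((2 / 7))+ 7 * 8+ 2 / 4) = 913 / 12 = 76.08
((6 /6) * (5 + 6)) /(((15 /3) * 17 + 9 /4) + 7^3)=0.03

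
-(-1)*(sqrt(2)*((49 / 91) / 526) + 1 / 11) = 7*sqrt(2) / 6838 + 1 / 11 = 0.09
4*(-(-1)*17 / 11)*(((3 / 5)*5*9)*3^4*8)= 1189728 / 11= 108157.09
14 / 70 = 1 / 5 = 0.20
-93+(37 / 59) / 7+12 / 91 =-498128 / 5369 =-92.78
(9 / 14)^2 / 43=81 / 8428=0.01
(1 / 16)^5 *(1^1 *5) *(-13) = -65 / 1048576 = -0.00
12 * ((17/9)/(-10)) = -2.27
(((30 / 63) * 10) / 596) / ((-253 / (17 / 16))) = -425 / 12666192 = -0.00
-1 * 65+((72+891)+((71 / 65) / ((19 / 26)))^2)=8124614 / 9025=900.23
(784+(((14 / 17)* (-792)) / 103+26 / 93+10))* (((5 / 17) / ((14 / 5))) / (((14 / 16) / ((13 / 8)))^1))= 20850648650 / 135648219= 153.71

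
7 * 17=119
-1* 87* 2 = -174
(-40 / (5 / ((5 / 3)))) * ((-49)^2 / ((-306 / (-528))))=-8451520 / 153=-55238.69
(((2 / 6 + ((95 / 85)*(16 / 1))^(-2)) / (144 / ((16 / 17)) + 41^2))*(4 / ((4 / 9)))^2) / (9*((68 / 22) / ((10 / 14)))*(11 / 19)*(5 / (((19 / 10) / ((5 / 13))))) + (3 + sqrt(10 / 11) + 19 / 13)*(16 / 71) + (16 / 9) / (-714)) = 14968572809775066629433 / 23996213565958037044946944 - 16089477290778779433*sqrt(110) / 29995266957447546306183680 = 0.00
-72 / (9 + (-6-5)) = 36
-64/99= -0.65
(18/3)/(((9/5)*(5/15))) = 10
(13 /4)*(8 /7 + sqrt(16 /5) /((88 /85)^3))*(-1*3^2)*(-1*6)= 1404 /7 + 43111575*sqrt(5) /340736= 483.49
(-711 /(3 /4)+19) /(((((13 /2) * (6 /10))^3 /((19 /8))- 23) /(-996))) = 1098774750 /2347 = 468161.38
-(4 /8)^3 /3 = -1 /24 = -0.04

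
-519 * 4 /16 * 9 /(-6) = 1557 /8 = 194.62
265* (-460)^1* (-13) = 1584700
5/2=2.50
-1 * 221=-221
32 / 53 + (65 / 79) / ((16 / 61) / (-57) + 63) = 113139749 / 183419909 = 0.62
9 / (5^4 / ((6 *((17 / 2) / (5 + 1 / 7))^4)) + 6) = 601601763 / 1334187842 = 0.45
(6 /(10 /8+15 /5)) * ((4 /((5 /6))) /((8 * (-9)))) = -8 /85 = -0.09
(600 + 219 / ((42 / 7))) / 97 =1273 / 194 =6.56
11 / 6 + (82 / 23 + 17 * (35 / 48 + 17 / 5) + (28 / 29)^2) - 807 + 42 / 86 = -145719434557 / 199619760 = -729.99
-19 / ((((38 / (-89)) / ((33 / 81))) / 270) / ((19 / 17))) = 93005 / 17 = 5470.88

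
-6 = -6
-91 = -91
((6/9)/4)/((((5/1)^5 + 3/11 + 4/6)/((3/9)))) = 11/618936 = 0.00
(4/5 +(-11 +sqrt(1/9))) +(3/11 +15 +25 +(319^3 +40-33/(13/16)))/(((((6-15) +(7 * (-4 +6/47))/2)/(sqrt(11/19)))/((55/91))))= -54543937194 * sqrt(209)/1191281-148/15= -661929.73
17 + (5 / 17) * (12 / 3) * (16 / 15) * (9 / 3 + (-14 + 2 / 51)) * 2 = -27335 / 2601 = -10.51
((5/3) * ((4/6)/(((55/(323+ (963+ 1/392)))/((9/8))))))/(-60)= -504113/1034880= -0.49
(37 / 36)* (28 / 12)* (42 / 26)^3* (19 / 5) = 1687903 / 43940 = 38.41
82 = 82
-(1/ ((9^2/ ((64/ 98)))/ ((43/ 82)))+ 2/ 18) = -18769/ 162729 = -0.12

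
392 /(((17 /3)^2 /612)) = 127008 /17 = 7471.06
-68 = -68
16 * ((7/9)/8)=14/9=1.56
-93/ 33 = -2.82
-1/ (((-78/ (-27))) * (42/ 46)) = -69/ 182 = -0.38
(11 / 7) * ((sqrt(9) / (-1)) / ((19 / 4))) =-132 / 133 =-0.99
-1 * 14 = -14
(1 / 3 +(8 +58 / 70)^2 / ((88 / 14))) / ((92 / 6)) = 294143 / 354200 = 0.83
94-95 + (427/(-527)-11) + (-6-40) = -58.81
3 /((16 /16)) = 3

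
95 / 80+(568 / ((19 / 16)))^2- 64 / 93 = 122896783295 / 537168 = 228786.49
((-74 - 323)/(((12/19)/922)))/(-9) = 3477323/54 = 64394.87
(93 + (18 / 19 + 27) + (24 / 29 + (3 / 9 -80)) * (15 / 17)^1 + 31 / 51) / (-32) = -91313 / 56202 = -1.62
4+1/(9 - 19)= 39/10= 3.90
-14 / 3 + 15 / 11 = -109 / 33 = -3.30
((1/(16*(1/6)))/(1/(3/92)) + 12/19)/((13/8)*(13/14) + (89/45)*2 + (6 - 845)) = -0.00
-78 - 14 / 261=-20372 / 261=-78.05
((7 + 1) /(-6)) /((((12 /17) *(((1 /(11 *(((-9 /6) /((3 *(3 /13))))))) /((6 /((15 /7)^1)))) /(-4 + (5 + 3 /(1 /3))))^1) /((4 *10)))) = 1361360 /27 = 50420.74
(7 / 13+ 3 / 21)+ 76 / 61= 10698 / 5551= 1.93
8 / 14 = 4 / 7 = 0.57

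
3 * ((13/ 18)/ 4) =13/ 24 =0.54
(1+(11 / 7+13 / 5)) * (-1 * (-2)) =10.34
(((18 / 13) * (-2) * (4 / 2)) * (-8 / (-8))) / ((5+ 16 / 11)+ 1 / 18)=-14256 / 16757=-0.85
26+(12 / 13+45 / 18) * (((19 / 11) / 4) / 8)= 239643 / 9152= 26.18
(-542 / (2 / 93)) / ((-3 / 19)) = 159619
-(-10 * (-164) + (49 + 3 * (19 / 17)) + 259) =-33173 / 17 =-1951.35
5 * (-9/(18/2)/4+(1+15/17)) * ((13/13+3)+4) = 1110/17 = 65.29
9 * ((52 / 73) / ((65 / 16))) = 576 / 365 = 1.58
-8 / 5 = -1.60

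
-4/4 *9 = -9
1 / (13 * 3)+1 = 40 / 39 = 1.03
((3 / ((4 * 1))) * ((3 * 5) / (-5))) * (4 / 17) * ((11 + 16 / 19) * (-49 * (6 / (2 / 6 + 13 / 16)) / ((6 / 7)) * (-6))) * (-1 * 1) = 40007520 / 3553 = 11260.21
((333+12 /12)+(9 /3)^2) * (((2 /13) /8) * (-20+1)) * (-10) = 32585 /26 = 1253.27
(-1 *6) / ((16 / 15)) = -45 / 8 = -5.62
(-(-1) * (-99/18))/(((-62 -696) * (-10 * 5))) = -11/75800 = -0.00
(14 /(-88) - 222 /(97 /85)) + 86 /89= -73588303 /379852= -193.73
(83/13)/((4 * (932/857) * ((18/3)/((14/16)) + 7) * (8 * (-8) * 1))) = -497917/300864512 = -0.00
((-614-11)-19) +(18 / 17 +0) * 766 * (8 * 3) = 319964 / 17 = 18821.41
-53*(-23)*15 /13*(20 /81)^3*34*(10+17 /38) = 7520.94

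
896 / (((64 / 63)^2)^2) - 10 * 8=99784967 / 131072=761.30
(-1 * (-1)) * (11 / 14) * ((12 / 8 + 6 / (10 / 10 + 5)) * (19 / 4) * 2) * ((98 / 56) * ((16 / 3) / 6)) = 1045 / 36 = 29.03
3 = 3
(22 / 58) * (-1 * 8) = -88 / 29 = -3.03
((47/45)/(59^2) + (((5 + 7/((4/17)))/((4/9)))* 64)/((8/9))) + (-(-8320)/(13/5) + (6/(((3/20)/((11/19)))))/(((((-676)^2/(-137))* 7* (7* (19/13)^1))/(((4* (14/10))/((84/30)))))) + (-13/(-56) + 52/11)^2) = 8854.10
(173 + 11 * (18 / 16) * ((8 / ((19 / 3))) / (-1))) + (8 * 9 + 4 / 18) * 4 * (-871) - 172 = -43029902 / 171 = -251636.85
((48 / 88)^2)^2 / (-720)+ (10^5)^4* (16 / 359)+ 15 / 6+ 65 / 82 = 4456824512534818944.80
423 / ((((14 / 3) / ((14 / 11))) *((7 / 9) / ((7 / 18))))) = 1269 / 22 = 57.68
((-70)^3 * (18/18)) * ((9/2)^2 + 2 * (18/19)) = -144317250/19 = -7595644.74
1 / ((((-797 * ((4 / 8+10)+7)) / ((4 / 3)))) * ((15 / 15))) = -8 / 83685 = -0.00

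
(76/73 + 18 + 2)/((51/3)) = 1536/1241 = 1.24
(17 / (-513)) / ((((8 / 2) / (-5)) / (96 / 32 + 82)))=7225 / 2052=3.52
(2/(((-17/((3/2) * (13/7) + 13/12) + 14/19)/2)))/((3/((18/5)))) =-14820/11291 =-1.31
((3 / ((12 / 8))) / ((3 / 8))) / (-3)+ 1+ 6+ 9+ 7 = 191 / 9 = 21.22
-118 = -118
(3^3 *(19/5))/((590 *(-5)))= -0.03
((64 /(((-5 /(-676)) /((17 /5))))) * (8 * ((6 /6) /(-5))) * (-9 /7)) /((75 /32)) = 25821.93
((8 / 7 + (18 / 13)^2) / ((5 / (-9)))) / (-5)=6516 / 5915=1.10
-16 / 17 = -0.94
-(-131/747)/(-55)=-131/41085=-0.00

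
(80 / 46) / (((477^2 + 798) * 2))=20 / 5251521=0.00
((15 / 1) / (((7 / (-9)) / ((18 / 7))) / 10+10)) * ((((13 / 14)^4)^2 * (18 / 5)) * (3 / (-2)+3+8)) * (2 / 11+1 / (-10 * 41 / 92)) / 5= -101688175949139 / 419913927289010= -0.24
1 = 1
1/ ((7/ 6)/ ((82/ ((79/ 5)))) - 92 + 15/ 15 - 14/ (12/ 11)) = -820/ 84959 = -0.01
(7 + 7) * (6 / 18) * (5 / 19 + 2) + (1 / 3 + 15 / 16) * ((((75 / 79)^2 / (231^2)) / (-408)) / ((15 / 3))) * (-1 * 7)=20773718052587 / 1966946712192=10.56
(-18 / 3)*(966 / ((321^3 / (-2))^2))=-2576 / 121559158499769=-0.00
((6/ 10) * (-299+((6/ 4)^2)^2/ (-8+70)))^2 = 791354355561/ 24601600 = 32166.78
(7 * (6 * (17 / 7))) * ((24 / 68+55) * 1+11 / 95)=537492 / 95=5657.81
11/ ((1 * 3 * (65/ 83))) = 913/ 195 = 4.68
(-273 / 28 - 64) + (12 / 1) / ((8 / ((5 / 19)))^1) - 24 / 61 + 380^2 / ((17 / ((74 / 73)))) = 49114144941 / 5753276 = 8536.73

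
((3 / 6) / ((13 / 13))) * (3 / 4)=3 / 8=0.38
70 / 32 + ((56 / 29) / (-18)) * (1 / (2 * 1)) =2.13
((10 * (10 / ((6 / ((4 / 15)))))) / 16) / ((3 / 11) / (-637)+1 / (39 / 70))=35035 / 226326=0.15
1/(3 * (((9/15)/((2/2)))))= 5/9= 0.56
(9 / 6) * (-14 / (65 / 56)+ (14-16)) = -1371 / 65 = -21.09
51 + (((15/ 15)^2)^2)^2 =52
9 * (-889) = -8001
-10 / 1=-10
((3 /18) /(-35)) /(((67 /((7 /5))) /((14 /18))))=-7 /90450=-0.00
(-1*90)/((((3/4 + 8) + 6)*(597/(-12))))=1440/11741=0.12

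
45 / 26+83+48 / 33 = 24649 / 286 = 86.19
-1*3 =-3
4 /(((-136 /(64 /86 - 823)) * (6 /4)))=35357 /2193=16.12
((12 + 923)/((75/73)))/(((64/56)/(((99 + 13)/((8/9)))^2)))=126421911/10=12642191.10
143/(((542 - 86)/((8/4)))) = 143/228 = 0.63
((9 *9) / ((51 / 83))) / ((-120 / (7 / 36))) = -581 / 2720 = -0.21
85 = 85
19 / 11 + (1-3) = -3 / 11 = -0.27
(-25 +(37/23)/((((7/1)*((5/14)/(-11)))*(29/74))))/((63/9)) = -143611/23345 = -6.15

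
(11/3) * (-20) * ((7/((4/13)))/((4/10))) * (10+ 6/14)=-260975/6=-43495.83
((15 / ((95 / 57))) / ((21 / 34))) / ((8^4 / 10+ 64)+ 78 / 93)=7905 / 257383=0.03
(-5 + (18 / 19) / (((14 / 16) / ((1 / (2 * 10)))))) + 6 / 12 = -5913 / 1330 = -4.45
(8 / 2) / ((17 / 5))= 1.18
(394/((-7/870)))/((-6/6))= 342780/7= 48968.57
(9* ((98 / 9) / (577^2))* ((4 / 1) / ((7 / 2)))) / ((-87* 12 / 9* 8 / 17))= -119 / 19309882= -0.00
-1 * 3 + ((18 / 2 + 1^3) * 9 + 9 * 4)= 123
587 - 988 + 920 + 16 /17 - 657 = -2330 /17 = -137.06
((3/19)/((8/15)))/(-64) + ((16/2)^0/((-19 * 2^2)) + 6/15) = 18591/48640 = 0.38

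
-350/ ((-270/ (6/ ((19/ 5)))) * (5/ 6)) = 140/ 57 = 2.46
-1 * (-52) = 52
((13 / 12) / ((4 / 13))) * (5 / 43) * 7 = 5915 / 2064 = 2.87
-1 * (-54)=54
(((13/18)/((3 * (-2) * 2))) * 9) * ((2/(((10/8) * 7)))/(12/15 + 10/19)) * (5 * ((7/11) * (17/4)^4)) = -96.90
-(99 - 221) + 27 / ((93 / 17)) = 3935 / 31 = 126.94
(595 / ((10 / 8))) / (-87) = -476 / 87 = -5.47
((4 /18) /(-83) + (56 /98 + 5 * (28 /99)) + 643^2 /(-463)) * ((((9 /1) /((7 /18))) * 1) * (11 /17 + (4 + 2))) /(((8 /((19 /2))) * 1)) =-26970777457551 /165705848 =-162762.98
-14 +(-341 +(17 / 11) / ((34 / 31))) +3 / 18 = -11663 / 33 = -353.42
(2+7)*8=72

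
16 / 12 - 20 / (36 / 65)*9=-971 / 3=-323.67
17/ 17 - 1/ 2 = 1/ 2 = 0.50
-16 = -16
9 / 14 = 0.64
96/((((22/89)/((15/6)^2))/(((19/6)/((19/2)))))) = 8900/11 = 809.09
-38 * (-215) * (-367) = -2998390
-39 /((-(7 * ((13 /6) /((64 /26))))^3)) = 0.17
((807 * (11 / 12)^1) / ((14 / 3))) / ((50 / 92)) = 204171 / 700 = 291.67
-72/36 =-2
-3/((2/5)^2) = -75/4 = -18.75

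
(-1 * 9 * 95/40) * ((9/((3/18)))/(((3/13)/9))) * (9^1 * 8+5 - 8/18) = -13784823/4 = -3446205.75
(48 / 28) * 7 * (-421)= -5052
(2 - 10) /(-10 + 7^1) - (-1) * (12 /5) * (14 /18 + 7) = 64 /3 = 21.33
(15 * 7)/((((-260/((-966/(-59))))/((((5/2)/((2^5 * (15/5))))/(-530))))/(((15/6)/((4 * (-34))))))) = -16905/2830610432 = -0.00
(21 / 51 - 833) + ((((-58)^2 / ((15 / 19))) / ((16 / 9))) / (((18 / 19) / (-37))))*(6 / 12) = -47637.74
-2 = -2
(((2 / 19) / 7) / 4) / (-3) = -0.00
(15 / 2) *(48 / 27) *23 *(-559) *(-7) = 3599960 / 3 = 1199986.67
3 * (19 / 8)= 57 / 8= 7.12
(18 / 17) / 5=18 / 85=0.21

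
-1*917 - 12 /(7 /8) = -6515 /7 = -930.71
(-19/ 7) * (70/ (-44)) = 95/ 22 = 4.32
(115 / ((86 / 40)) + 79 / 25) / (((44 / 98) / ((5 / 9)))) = 994651 / 14190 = 70.10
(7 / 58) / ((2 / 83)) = 581 / 116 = 5.01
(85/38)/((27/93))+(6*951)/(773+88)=1406729/98154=14.33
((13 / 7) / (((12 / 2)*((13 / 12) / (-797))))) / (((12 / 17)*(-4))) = 13549 / 168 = 80.65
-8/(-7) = 8/7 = 1.14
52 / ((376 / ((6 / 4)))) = 39 / 188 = 0.21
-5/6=-0.83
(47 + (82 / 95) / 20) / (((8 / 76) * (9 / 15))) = 14897 / 20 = 744.85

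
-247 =-247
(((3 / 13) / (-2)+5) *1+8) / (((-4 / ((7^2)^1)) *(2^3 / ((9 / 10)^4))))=-21539763 / 1664000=-12.94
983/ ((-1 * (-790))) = 983/ 790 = 1.24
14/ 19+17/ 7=421/ 133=3.17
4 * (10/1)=40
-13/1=-13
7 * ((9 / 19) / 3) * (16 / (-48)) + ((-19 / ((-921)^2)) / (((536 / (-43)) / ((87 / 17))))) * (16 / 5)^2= -56344140431 / 152973195675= -0.37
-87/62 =-1.40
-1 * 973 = -973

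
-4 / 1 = -4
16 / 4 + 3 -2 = 5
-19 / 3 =-6.33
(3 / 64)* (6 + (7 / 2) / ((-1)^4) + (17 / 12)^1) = 131 / 256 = 0.51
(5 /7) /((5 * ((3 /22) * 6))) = 11 /63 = 0.17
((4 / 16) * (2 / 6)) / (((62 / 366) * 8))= 61 / 992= 0.06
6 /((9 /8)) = 16 /3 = 5.33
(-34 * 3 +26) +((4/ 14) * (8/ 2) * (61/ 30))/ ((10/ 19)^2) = -177479/ 2625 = -67.61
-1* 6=-6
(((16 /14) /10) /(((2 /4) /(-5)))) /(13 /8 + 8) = -64 /539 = -0.12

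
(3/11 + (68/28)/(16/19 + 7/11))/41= 45572/975513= 0.05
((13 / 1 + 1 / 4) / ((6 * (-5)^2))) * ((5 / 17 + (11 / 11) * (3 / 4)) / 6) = 3763 / 244800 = 0.02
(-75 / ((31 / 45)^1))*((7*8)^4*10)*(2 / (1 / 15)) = -321207329032.26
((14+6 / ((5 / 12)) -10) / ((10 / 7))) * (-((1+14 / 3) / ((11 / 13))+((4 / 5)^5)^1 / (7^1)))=-86.86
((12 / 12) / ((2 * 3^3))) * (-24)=-4 / 9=-0.44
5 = 5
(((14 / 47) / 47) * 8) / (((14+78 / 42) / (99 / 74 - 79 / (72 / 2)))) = -223636 / 81651267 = -0.00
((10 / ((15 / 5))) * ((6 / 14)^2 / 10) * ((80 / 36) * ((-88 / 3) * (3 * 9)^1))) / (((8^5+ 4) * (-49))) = 440 / 6557131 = 0.00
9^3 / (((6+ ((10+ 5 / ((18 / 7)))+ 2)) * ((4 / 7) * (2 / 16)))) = 183708 / 359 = 511.72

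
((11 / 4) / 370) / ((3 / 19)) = 209 / 4440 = 0.05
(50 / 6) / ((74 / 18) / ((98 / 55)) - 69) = -7350 / 58823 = -0.12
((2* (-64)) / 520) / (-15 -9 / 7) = 56 / 3705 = 0.02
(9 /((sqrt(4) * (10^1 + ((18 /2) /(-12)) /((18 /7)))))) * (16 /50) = 0.15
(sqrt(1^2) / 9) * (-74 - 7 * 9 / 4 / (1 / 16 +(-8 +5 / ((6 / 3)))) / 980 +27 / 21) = -73802 / 9135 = -8.08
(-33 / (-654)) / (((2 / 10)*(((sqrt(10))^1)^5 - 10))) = 0.00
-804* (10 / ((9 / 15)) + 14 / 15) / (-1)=70752 / 5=14150.40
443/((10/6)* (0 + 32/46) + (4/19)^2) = 11034687/29984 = 368.02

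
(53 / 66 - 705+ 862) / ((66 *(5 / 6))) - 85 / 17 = -1547 / 726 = -2.13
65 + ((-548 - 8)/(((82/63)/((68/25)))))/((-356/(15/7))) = 1313527/18245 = 71.99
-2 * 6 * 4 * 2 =-96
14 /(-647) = -14 /647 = -0.02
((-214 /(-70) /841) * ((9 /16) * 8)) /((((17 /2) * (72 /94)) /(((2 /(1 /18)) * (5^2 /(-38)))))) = -226305 /3803002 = -0.06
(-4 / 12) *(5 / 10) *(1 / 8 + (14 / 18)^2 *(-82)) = 8.25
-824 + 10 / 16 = -6587 / 8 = -823.38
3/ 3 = 1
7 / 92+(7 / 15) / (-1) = -539 / 1380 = -0.39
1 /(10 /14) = 7 /5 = 1.40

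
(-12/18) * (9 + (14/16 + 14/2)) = -45/4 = -11.25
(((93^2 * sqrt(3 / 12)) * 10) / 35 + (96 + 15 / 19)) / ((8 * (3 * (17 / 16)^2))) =1890176 / 38437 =49.18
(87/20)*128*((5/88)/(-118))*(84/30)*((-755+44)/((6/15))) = 865998/649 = 1334.36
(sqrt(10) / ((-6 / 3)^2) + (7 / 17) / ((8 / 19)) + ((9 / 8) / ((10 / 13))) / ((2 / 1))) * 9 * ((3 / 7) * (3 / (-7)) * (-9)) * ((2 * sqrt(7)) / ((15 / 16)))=1944 * sqrt(70) / 245 + 1129707 * sqrt(7) / 20825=209.91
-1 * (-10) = 10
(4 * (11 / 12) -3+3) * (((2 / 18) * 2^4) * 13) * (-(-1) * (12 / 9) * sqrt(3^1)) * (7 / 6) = 32032 * sqrt(3) / 243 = 228.32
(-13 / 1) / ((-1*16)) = 13 / 16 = 0.81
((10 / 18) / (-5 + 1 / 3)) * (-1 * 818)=2045 / 21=97.38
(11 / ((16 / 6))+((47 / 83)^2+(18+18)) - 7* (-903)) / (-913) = -350591993 / 50317256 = -6.97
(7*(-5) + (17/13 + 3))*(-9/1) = 3591/13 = 276.23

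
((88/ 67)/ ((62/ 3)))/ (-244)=-33/ 126697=-0.00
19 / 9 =2.11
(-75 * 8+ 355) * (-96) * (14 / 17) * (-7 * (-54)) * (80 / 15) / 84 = 7902720 / 17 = 464865.88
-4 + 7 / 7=-3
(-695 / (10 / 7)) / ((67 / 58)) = -28217 / 67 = -421.15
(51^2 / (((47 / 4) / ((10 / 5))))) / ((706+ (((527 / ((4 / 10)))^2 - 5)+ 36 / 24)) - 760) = 83232 / 326320765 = 0.00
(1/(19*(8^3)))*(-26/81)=-13/393984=-0.00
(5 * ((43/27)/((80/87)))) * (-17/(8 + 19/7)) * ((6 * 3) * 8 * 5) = -148393/15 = -9892.87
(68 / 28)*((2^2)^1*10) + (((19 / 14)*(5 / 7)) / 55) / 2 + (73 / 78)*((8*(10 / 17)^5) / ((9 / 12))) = 35047834601471 / 358161767964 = 97.85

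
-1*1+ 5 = 4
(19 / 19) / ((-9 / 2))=-2 / 9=-0.22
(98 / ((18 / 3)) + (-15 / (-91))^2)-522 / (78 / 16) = -2253668 / 24843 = -90.72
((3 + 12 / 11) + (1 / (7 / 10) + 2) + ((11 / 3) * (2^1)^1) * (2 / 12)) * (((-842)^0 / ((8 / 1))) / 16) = 3029 / 44352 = 0.07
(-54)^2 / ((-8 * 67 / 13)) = -70.72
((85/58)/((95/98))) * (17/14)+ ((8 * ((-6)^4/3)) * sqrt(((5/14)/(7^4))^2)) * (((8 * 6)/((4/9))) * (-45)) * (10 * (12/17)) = -5552232486463/314862338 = -17633.84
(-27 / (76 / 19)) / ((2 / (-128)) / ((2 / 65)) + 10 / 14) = -6048 / 185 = -32.69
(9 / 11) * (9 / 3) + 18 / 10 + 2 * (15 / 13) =4692 / 715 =6.56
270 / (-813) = -90 / 271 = -0.33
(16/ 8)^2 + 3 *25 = 79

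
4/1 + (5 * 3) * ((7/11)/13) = 677/143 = 4.73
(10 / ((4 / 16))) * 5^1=200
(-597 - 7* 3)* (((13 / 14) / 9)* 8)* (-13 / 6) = 69628 / 63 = 1105.21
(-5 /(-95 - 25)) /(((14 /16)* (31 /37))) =37 /651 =0.06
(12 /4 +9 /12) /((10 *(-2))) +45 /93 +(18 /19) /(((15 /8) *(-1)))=-9843 /47120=-0.21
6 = 6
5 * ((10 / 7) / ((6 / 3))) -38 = -241 / 7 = -34.43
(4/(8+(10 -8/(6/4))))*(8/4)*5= 60/19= 3.16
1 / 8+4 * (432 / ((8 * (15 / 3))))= 1733 / 40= 43.32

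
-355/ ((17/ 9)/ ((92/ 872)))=-73485/ 3706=-19.83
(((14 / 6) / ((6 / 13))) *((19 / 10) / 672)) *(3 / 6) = 247 / 34560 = 0.01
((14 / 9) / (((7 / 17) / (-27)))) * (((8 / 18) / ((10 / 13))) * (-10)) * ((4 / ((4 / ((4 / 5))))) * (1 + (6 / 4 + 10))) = 17680 / 3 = 5893.33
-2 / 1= -2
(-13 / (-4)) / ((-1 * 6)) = -13 / 24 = -0.54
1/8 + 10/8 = 11/8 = 1.38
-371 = -371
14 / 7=2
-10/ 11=-0.91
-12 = -12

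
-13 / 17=-0.76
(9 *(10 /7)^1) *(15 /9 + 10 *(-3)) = -2550 /7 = -364.29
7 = 7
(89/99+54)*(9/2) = 5435/22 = 247.05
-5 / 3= -1.67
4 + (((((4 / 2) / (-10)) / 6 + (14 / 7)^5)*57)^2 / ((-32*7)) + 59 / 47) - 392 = -15208.39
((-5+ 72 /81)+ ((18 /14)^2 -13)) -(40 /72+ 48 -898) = 122596 /147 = 833.99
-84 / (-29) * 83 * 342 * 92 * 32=7019744256 / 29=242060146.76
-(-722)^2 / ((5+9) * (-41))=260642 / 287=908.16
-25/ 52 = -0.48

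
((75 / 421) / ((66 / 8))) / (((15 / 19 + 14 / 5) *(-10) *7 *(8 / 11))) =-475 / 4019708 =-0.00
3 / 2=1.50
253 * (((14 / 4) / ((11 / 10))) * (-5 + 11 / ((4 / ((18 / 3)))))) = 18515 / 2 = 9257.50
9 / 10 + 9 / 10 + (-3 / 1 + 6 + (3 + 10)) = 89 / 5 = 17.80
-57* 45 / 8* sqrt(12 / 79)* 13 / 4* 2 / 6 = -11115* sqrt(237) / 1264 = -135.37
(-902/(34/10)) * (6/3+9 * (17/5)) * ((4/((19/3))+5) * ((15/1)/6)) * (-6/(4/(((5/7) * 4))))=1179883650/2261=521841.51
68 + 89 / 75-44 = 1889 / 75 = 25.19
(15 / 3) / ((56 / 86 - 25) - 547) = -215 / 24568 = -0.01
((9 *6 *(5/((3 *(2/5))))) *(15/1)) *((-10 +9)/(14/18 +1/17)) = -516375/128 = -4034.18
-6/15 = -2/5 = -0.40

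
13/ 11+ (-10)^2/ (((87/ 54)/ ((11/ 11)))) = 20177/ 319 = 63.25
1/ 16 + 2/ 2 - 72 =-1135/ 16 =-70.94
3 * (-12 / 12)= -3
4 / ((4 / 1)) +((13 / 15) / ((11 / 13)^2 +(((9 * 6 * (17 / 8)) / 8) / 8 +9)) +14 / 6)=8486194 / 2489615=3.41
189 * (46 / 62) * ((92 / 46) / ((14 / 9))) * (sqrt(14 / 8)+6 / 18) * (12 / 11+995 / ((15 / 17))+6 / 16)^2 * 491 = 9031285373987997 / 240064+27093856121963991 * sqrt(7) / 480128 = 186921354523.08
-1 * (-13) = 13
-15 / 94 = -0.16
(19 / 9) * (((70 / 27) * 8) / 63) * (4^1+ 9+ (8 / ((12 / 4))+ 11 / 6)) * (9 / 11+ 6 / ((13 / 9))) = 2101400 / 34749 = 60.47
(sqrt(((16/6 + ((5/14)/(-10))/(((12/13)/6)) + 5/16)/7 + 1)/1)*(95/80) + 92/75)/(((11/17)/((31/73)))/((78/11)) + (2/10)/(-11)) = 13866424/2223545 + 35796475*sqrt(393)/99614816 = 13.36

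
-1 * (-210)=210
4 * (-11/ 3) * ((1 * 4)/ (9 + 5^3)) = -88/ 201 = -0.44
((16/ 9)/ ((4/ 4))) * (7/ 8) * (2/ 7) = 4/ 9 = 0.44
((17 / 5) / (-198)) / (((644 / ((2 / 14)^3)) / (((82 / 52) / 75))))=-697 / 426432006000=-0.00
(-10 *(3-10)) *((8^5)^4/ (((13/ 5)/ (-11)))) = -4438747792736360857600/ 13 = -341442137902796989046.15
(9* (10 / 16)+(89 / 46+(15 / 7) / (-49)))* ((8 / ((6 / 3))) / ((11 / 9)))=388107 / 15778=24.60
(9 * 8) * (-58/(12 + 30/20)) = -928/3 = -309.33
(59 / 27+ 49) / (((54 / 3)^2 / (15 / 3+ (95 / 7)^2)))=29.89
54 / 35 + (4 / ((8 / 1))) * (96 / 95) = 1362 / 665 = 2.05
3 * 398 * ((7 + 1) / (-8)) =-1194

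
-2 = -2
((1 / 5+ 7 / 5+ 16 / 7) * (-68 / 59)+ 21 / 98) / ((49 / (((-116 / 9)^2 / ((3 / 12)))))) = -473947232 / 8195985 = -57.83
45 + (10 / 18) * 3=140 / 3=46.67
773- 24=749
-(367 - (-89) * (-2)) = -189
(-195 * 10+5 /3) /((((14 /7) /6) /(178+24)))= -1180690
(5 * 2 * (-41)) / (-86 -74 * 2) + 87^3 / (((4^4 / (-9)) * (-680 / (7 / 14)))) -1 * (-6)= 1009184779 / 40734720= 24.77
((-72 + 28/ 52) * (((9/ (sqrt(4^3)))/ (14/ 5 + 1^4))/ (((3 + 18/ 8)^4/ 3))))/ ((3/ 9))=-148640/ 593047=-0.25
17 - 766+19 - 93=-823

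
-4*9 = -36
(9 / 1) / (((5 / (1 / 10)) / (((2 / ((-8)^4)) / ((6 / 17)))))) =51 / 204800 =0.00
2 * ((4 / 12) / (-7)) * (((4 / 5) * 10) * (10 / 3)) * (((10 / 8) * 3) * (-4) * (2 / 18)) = 800 / 189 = 4.23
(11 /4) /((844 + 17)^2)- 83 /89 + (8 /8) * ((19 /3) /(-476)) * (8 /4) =-0.96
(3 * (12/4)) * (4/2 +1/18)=37/2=18.50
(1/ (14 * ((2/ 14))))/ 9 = 1/ 18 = 0.06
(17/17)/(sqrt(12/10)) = sqrt(30)/6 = 0.91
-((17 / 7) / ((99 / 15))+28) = -6553 / 231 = -28.37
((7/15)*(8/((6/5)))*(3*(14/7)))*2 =112/3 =37.33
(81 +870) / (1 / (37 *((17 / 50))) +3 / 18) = 3589074 / 929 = 3863.37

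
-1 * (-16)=16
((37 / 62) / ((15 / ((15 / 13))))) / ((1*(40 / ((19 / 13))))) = 703 / 419120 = 0.00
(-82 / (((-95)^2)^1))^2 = 6724 / 81450625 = 0.00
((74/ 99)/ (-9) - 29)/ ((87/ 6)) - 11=-336055/ 25839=-13.01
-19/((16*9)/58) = -551/72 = -7.65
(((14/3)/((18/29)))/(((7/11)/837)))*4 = 39556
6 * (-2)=-12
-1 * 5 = -5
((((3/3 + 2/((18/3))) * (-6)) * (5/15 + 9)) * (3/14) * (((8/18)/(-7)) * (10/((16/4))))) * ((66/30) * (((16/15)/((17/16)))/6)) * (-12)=-180224/16065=-11.22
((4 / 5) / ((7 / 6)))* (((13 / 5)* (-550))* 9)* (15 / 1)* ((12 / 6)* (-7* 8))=14826240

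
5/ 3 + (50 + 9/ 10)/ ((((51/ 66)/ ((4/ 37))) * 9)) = 69571/ 28305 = 2.46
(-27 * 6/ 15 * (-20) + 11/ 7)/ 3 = 72.52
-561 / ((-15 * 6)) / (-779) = -187 / 23370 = -0.01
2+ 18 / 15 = 16 / 5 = 3.20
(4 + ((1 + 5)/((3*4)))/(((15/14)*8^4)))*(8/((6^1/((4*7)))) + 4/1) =7618777/46080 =165.34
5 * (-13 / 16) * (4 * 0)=0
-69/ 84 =-23/ 28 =-0.82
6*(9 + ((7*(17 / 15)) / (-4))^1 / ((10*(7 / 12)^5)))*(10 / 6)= 727938 / 12005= 60.64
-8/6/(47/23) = -92/141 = -0.65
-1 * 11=-11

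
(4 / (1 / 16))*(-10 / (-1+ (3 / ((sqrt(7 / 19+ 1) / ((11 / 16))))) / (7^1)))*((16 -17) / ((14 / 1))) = -14909440 / 305453 -168960*sqrt(494) / 305453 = -61.11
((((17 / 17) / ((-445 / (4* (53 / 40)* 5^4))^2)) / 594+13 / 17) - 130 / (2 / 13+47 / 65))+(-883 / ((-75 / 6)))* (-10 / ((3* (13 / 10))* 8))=-13436756015857 / 79026422904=-170.03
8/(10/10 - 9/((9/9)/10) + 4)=-8/85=-0.09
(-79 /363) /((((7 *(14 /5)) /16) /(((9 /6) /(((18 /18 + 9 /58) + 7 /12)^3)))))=-13317564672 /262589629225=-0.05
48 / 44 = 12 / 11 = 1.09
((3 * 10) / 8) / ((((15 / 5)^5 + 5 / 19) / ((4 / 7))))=0.01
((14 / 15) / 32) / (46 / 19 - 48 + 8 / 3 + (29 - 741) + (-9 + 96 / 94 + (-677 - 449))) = -6251 / 404827120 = -0.00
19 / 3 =6.33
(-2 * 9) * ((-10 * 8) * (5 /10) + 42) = -36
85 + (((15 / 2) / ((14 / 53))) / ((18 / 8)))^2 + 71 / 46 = 4985971 / 20286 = 245.78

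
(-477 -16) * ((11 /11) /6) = -493 /6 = -82.17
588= 588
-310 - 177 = -487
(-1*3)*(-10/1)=30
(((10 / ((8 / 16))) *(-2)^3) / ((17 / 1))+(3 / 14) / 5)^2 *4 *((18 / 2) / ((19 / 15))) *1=3356105427 / 1345295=2494.70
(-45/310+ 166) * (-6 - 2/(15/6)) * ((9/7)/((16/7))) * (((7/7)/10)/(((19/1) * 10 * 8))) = -1573299/37696000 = -0.04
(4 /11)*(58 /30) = 116 /165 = 0.70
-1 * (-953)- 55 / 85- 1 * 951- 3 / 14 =271 / 238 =1.14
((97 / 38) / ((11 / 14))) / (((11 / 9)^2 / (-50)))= -108.74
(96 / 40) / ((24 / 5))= 0.50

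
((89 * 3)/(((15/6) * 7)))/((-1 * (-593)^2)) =-534/12307715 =-0.00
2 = 2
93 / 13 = 7.15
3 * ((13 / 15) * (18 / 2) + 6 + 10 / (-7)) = 1299 / 35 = 37.11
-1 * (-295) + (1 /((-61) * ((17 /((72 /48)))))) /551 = 337118327 /1142774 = 295.00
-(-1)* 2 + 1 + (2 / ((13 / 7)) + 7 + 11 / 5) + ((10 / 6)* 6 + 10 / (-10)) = 1448 / 65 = 22.28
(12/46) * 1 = 6/23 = 0.26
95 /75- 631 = -9446 /15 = -629.73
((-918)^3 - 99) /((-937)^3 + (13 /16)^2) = 66015635712 /70200059933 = 0.94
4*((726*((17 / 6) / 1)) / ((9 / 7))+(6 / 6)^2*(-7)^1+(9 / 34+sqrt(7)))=4*sqrt(7)+975010 / 153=6383.20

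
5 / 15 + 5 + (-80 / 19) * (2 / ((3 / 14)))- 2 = -2050 / 57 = -35.96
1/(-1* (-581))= 0.00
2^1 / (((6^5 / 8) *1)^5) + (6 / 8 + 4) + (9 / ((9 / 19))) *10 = 84484841824780417 / 433811768034816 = 194.75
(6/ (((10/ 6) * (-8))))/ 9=-0.05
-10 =-10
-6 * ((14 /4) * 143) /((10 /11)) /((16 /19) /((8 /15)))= -209209 /100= -2092.09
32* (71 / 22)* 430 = 488480 / 11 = 44407.27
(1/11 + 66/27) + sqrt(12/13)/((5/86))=251/99 + 172*sqrt(39)/65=19.06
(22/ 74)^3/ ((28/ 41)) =54571/ 1418284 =0.04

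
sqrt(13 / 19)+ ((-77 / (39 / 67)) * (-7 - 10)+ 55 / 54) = sqrt(247) / 19+ 1579369 / 702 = 2250.64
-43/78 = -0.55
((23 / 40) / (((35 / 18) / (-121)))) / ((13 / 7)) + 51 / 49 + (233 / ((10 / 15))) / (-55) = -17223663 / 700700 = -24.58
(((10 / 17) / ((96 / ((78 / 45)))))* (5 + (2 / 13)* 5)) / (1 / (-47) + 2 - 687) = -1175 / 13135968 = -0.00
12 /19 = 0.63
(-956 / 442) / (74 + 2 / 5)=-1195 / 41106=-0.03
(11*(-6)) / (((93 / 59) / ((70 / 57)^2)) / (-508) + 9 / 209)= -675275154400 / 419538129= -1609.57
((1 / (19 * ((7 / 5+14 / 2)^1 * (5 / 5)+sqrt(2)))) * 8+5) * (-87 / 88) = -7156185 / 1432904+2175 * sqrt(2) / 358226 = -4.99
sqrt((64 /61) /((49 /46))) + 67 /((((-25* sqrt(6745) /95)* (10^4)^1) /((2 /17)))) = 0.99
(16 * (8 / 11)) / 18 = 0.65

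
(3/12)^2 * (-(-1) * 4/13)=1/52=0.02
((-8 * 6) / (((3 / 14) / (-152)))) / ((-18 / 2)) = -3783.11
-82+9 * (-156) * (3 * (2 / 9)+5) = -8038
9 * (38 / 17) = 20.12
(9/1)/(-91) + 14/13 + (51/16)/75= 37147/36400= 1.02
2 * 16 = 32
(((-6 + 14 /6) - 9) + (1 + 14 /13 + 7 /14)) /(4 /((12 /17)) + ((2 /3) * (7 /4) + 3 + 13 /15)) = -3935 /4173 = -0.94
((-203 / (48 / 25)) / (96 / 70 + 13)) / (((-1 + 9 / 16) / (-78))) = -659750 / 503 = -1311.63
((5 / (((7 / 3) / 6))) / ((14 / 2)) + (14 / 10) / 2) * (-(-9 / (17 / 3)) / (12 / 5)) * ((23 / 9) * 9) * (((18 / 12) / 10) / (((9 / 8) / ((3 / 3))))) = 85767 / 16660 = 5.15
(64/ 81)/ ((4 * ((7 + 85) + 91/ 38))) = 608/ 290547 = 0.00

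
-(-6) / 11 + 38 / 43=676 / 473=1.43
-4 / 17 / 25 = -0.01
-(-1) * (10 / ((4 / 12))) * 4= 120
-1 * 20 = -20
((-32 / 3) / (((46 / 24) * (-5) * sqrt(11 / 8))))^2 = 131072 / 145475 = 0.90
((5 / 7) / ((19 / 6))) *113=3390 / 133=25.49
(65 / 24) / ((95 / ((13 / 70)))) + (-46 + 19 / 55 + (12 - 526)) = -39300809 / 70224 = -559.65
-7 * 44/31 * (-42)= 12936/31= 417.29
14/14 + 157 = 158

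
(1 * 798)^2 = 636804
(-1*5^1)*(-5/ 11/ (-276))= -25/ 3036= -0.01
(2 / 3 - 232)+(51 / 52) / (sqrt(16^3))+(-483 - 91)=-8040295 / 9984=-805.32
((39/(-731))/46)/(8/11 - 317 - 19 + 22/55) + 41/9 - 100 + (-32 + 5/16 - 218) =-7694941666763/22295652048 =-345.13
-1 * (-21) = 21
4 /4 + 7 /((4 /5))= 9.75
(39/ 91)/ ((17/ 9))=27/ 119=0.23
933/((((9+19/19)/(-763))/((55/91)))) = -1118667/26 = -43025.65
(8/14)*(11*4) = 25.14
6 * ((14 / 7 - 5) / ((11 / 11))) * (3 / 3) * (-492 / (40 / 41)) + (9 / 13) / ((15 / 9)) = 590058 / 65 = 9077.82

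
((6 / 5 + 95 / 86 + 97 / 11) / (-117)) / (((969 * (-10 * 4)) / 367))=26057 / 28947600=0.00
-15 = -15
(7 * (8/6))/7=4/3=1.33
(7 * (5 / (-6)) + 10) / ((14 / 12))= 25 / 7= 3.57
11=11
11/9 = 1.22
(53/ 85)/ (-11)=-53/ 935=-0.06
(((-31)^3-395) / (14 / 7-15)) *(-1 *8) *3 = -55728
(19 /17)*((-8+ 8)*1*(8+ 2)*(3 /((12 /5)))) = 0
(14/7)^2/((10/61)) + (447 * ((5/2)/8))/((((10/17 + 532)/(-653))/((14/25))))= -1726555/24144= -71.51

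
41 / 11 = 3.73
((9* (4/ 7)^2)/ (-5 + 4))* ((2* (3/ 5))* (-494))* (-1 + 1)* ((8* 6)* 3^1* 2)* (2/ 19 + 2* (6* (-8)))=0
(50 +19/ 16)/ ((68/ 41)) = 33579/ 1088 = 30.86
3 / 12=1 / 4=0.25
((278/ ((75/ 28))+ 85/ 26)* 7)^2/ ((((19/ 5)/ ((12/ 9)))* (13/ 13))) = 2135435683969/ 10837125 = 197048.17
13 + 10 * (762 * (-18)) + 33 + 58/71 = -9735036/71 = -137113.18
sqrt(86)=9.27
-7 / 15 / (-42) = 1 / 90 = 0.01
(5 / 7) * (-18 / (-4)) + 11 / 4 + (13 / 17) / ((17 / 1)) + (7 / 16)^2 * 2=1655191 / 258944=6.39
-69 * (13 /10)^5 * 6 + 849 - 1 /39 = -1341948389 /1950000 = -688.18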